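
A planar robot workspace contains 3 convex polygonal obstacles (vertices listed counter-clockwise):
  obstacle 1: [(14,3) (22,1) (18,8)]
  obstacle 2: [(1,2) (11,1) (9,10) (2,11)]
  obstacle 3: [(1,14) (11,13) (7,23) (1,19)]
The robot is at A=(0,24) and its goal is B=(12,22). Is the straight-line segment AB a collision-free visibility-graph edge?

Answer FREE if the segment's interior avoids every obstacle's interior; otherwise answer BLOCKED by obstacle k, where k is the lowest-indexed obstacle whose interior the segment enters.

BLOCKED by obstacle 3

Obstacle 1 [(14,3) (22,1) (18,8)]:
  edge (14,3)–(22,1): clear
  edge (22,1)–(18,8): clear
  edge (18,8)–(14,3): clear
  midpoint (6,23) outside
  → clear
Obstacle 2 [(1,2) (11,1) (9,10) (2,11)]:
  edge (1,2)–(11,1): clear
  edge (11,1)–(9,10): clear
  edge (9,10)–(2,11): clear
  edge (2,11)–(1,2): clear
  midpoint (6,23) outside
  → clear
Obstacle 3 [(1,14) (11,13) (7,23) (1,19)]:
  edge (1,14)–(11,13): clear
  edge (11,13)–(7,23): crosses AB
  edge (7,23)–(1,19): crosses AB
  edge (1,19)–(1,14): clear
  → BLOCKED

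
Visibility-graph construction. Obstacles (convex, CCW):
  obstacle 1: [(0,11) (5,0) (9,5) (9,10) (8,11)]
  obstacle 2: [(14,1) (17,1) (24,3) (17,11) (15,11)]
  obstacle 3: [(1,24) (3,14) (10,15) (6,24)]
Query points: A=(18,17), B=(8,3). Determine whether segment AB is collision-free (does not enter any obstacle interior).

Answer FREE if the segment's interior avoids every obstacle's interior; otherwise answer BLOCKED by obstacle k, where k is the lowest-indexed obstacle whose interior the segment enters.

Obstacle 1 [(0,11) (5,0) (9,5) (9,10) (8,11)]:
  edge (0,11)–(5,0): clear
  edge (5,0)–(9,5): clear
  edge (9,5)–(9,10): clear
  edge (9,10)–(8,11): clear
  edge (8,11)–(0,11): clear
  midpoint (13,10) outside
  → clear
Obstacle 2 [(14,1) (17,1) (24,3) (17,11) (15,11)]:
  edge (14,1)–(17,1): clear
  edge (17,1)–(24,3): clear
  edge (24,3)–(17,11): clear
  edge (17,11)–(15,11): clear
  edge (15,11)–(14,1): clear
  midpoint (13,10) outside
  → clear
Obstacle 3 [(1,24) (3,14) (10,15) (6,24)]:
  edge (1,24)–(3,14): clear
  edge (3,14)–(10,15): clear
  edge (10,15)–(6,24): clear
  edge (6,24)–(1,24): clear
  midpoint (13,10) outside
  → clear

FREE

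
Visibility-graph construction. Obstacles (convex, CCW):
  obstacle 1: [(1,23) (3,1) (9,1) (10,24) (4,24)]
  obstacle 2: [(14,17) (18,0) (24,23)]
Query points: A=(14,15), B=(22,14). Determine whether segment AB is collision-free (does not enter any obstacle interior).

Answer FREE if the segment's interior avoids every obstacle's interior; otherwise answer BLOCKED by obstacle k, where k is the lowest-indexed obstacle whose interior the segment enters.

BLOCKED by obstacle 2

Obstacle 1 [(1,23) (3,1) (9,1) (10,24) (4,24)]:
  edge (1,23)–(3,1): clear
  edge (3,1)–(9,1): clear
  edge (9,1)–(10,24): clear
  edge (10,24)–(4,24): clear
  edge (4,24)–(1,23): clear
  midpoint (18,29/2) outside
  → clear
Obstacle 2 [(14,17) (18,0) (24,23)]:
  edge (14,17)–(18,0): crosses AB
  edge (18,0)–(24,23): crosses AB
  edge (24,23)–(14,17): clear
  → BLOCKED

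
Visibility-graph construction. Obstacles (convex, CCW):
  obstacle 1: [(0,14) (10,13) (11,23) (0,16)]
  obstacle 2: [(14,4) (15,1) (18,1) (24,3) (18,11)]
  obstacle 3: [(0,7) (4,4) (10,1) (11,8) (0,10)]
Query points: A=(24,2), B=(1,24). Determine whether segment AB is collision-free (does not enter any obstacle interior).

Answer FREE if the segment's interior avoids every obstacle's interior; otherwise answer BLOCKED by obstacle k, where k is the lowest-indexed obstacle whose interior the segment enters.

Obstacle 1 [(0,14) (10,13) (11,23) (0,16)]:
  edge (0,14)–(10,13): clear
  edge (10,13)–(11,23): crosses AB
  edge (11,23)–(0,16): crosses AB
  edge (0,16)–(0,14): clear
  → BLOCKED
Obstacle 2 [(14,4) (15,1) (18,1) (24,3) (18,11)]:
  edge (14,4)–(15,1): clear
  edge (15,1)–(18,1): clear
  edge (18,1)–(24,3): crosses AB
  edge (24,3)–(18,11): clear
  edge (18,11)–(14,4): crosses AB
  → BLOCKED
Obstacle 3 [(0,7) (4,4) (10,1) (11,8) (0,10)]:
  edge (0,7)–(4,4): clear
  edge (4,4)–(10,1): clear
  edge (10,1)–(11,8): clear
  edge (11,8)–(0,10): clear
  edge (0,10)–(0,7): clear
  midpoint (25/2,13) outside
  → clear

BLOCKED by obstacle 1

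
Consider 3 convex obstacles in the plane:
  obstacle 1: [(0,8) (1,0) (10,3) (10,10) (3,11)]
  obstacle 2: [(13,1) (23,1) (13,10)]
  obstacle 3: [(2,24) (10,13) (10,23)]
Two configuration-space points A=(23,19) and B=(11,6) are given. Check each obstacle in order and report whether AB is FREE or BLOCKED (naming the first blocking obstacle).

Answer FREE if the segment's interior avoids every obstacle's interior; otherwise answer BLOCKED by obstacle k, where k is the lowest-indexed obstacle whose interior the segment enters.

Obstacle 1 [(0,8) (1,0) (10,3) (10,10) (3,11)]:
  edge (0,8)–(1,0): clear
  edge (1,0)–(10,3): clear
  edge (10,3)–(10,10): clear
  edge (10,10)–(3,11): clear
  edge (3,11)–(0,8): clear
  midpoint (17,25/2) outside
  → clear
Obstacle 2 [(13,1) (23,1) (13,10)]:
  edge (13,1)–(23,1): clear
  edge (23,1)–(13,10): crosses AB
  edge (13,10)–(13,1): crosses AB
  → BLOCKED
Obstacle 3 [(2,24) (10,13) (10,23)]:
  edge (2,24)–(10,13): clear
  edge (10,13)–(10,23): clear
  edge (10,23)–(2,24): clear
  midpoint (17,25/2) outside
  → clear

BLOCKED by obstacle 2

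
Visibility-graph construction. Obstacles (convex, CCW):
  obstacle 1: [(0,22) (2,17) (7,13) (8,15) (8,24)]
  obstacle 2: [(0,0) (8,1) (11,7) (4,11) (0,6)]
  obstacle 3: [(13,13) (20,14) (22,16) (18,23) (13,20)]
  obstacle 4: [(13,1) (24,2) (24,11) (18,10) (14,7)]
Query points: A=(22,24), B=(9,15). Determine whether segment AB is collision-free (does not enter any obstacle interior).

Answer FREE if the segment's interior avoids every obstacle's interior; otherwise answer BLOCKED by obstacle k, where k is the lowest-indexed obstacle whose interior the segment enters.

Obstacle 1 [(0,22) (2,17) (7,13) (8,15) (8,24)]:
  edge (0,22)–(2,17): clear
  edge (2,17)–(7,13): clear
  edge (7,13)–(8,15): clear
  edge (8,15)–(8,24): clear
  edge (8,24)–(0,22): clear
  midpoint (31/2,39/2) outside
  → clear
Obstacle 2 [(0,0) (8,1) (11,7) (4,11) (0,6)]:
  edge (0,0)–(8,1): clear
  edge (8,1)–(11,7): clear
  edge (11,7)–(4,11): clear
  edge (4,11)–(0,6): clear
  edge (0,6)–(0,0): clear
  midpoint (31/2,39/2) outside
  → clear
Obstacle 3 [(13,13) (20,14) (22,16) (18,23) (13,20)]:
  edge (13,13)–(20,14): clear
  edge (20,14)–(22,16): clear
  edge (22,16)–(18,23): crosses AB
  edge (18,23)–(13,20): clear
  edge (13,20)–(13,13): crosses AB
  → BLOCKED
Obstacle 4 [(13,1) (24,2) (24,11) (18,10) (14,7)]:
  edge (13,1)–(24,2): clear
  edge (24,2)–(24,11): clear
  edge (24,11)–(18,10): clear
  edge (18,10)–(14,7): clear
  edge (14,7)–(13,1): clear
  midpoint (31/2,39/2) outside
  → clear

BLOCKED by obstacle 3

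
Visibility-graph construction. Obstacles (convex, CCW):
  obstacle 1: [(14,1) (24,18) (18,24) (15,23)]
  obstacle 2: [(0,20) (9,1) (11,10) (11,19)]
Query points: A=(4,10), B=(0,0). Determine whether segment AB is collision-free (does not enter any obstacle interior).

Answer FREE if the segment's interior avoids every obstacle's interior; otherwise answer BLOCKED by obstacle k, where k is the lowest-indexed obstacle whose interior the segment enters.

Obstacle 1 [(14,1) (24,18) (18,24) (15,23)]:
  edge (14,1)–(24,18): clear
  edge (24,18)–(18,24): clear
  edge (18,24)–(15,23): clear
  edge (15,23)–(14,1): clear
  midpoint (2,5) outside
  → clear
Obstacle 2 [(0,20) (9,1) (11,10) (11,19)]:
  edge (0,20)–(9,1): clear
  edge (9,1)–(11,10): clear
  edge (11,10)–(11,19): clear
  edge (11,19)–(0,20): clear
  midpoint (2,5) outside
  → clear

FREE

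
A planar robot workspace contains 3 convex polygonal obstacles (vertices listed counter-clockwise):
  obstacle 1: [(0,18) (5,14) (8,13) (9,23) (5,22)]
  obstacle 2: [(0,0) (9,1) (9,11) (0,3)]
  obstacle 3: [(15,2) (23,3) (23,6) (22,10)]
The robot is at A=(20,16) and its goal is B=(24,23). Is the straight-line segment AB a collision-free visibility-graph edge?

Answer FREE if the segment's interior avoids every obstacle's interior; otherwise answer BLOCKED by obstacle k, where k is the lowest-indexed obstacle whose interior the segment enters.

FREE

Obstacle 1 [(0,18) (5,14) (8,13) (9,23) (5,22)]:
  edge (0,18)–(5,14): clear
  edge (5,14)–(8,13): clear
  edge (8,13)–(9,23): clear
  edge (9,23)–(5,22): clear
  edge (5,22)–(0,18): clear
  midpoint (22,39/2) outside
  → clear
Obstacle 2 [(0,0) (9,1) (9,11) (0,3)]:
  edge (0,0)–(9,1): clear
  edge (9,1)–(9,11): clear
  edge (9,11)–(0,3): clear
  edge (0,3)–(0,0): clear
  midpoint (22,39/2) outside
  → clear
Obstacle 3 [(15,2) (23,3) (23,6) (22,10)]:
  edge (15,2)–(23,3): clear
  edge (23,3)–(23,6): clear
  edge (23,6)–(22,10): clear
  edge (22,10)–(15,2): clear
  midpoint (22,39/2) outside
  → clear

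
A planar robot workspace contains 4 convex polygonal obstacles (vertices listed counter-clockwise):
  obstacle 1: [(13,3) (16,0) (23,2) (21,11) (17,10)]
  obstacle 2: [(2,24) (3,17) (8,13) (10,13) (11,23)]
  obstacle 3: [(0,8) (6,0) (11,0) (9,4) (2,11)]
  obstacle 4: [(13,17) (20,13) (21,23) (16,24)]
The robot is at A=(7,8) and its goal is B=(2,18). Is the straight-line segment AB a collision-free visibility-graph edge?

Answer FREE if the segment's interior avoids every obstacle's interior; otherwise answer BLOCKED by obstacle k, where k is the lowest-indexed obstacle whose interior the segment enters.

FREE

Obstacle 1 [(13,3) (16,0) (23,2) (21,11) (17,10)]:
  edge (13,3)–(16,0): clear
  edge (16,0)–(23,2): clear
  edge (23,2)–(21,11): clear
  edge (21,11)–(17,10): clear
  edge (17,10)–(13,3): clear
  midpoint (9/2,13) outside
  → clear
Obstacle 2 [(2,24) (3,17) (8,13) (10,13) (11,23)]:
  edge (2,24)–(3,17): clear
  edge (3,17)–(8,13): clear
  edge (8,13)–(10,13): clear
  edge (10,13)–(11,23): clear
  edge (11,23)–(2,24): clear
  midpoint (9/2,13) outside
  → clear
Obstacle 3 [(0,8) (6,0) (11,0) (9,4) (2,11)]:
  edge (0,8)–(6,0): clear
  edge (6,0)–(11,0): clear
  edge (11,0)–(9,4): clear
  edge (9,4)–(2,11): clear
  edge (2,11)–(0,8): clear
  midpoint (9/2,13) outside
  → clear
Obstacle 4 [(13,17) (20,13) (21,23) (16,24)]:
  edge (13,17)–(20,13): clear
  edge (20,13)–(21,23): clear
  edge (21,23)–(16,24): clear
  edge (16,24)–(13,17): clear
  midpoint (9/2,13) outside
  → clear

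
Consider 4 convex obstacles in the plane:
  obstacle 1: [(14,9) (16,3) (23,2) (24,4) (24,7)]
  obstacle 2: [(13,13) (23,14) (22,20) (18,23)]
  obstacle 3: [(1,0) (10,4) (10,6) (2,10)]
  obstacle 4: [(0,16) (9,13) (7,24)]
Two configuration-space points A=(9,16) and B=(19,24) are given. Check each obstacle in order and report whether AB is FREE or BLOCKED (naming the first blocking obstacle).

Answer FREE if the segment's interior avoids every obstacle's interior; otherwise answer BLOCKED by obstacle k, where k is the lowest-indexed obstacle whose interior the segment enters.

Obstacle 1 [(14,9) (16,3) (23,2) (24,4) (24,7)]:
  edge (14,9)–(16,3): clear
  edge (16,3)–(23,2): clear
  edge (23,2)–(24,4): clear
  edge (24,4)–(24,7): clear
  edge (24,7)–(14,9): clear
  midpoint (14,20) outside
  → clear
Obstacle 2 [(13,13) (23,14) (22,20) (18,23)]:
  edge (13,13)–(23,14): clear
  edge (23,14)–(22,20): clear
  edge (22,20)–(18,23): clear
  edge (18,23)–(13,13): clear
  midpoint (14,20) outside
  → clear
Obstacle 3 [(1,0) (10,4) (10,6) (2,10)]:
  edge (1,0)–(10,4): clear
  edge (10,4)–(10,6): clear
  edge (10,6)–(2,10): clear
  edge (2,10)–(1,0): clear
  midpoint (14,20) outside
  → clear
Obstacle 4 [(0,16) (9,13) (7,24)]:
  edge (0,16)–(9,13): clear
  edge (9,13)–(7,24): clear
  edge (7,24)–(0,16): clear
  midpoint (14,20) outside
  → clear

FREE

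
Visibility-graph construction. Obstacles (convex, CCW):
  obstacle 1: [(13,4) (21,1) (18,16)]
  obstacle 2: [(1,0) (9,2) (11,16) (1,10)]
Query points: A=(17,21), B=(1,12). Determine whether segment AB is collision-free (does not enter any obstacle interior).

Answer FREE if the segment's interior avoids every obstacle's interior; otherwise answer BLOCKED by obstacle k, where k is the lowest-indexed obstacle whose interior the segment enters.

Obstacle 1 [(13,4) (21,1) (18,16)]:
  edge (13,4)–(21,1): clear
  edge (21,1)–(18,16): clear
  edge (18,16)–(13,4): clear
  midpoint (9,33/2) outside
  → clear
Obstacle 2 [(1,0) (9,2) (11,16) (1,10)]:
  edge (1,0)–(9,2): clear
  edge (9,2)–(11,16): clear
  edge (11,16)–(1,10): clear
  edge (1,10)–(1,0): clear
  midpoint (9,33/2) outside
  → clear

FREE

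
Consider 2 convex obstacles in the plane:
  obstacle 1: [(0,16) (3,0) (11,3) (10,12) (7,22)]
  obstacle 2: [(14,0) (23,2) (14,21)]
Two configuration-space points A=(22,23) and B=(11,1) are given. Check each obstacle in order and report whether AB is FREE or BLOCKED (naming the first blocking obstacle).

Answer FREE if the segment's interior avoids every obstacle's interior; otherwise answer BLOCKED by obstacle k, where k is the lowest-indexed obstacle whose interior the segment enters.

Obstacle 1 [(0,16) (3,0) (11,3) (10,12) (7,22)]:
  edge (0,16)–(3,0): clear
  edge (3,0)–(11,3): clear
  edge (11,3)–(10,12): clear
  edge (10,12)–(7,22): clear
  edge (7,22)–(0,16): clear
  midpoint (33/2,12) outside
  → clear
Obstacle 2 [(14,0) (23,2) (14,21)]:
  edge (14,0)–(23,2): clear
  edge (23,2)–(14,21): crosses AB
  edge (14,21)–(14,0): crosses AB
  → BLOCKED

BLOCKED by obstacle 2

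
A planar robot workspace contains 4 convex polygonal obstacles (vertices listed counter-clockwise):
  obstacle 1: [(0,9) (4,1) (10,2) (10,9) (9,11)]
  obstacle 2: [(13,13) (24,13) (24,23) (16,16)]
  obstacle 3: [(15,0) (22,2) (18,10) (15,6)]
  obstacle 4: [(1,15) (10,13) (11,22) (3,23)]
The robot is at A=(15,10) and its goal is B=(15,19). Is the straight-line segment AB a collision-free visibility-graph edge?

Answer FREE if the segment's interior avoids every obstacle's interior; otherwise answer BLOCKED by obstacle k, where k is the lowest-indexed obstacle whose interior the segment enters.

BLOCKED by obstacle 2

Obstacle 1 [(0,9) (4,1) (10,2) (10,9) (9,11)]:
  edge (0,9)–(4,1): clear
  edge (4,1)–(10,2): clear
  edge (10,2)–(10,9): clear
  edge (10,9)–(9,11): clear
  edge (9,11)–(0,9): clear
  midpoint (15,29/2) outside
  → clear
Obstacle 2 [(13,13) (24,13) (24,23) (16,16)]:
  edge (13,13)–(24,13): crosses AB
  edge (24,13)–(24,23): clear
  edge (24,23)–(16,16): clear
  edge (16,16)–(13,13): crosses AB
  → BLOCKED
Obstacle 3 [(15,0) (22,2) (18,10) (15,6)]:
  edge (15,0)–(22,2): clear
  edge (22,2)–(18,10): clear
  edge (18,10)–(15,6): clear
  edge (15,6)–(15,0): clear
  midpoint (15,29/2) outside
  → clear
Obstacle 4 [(1,15) (10,13) (11,22) (3,23)]:
  edge (1,15)–(10,13): clear
  edge (10,13)–(11,22): clear
  edge (11,22)–(3,23): clear
  edge (3,23)–(1,15): clear
  midpoint (15,29/2) outside
  → clear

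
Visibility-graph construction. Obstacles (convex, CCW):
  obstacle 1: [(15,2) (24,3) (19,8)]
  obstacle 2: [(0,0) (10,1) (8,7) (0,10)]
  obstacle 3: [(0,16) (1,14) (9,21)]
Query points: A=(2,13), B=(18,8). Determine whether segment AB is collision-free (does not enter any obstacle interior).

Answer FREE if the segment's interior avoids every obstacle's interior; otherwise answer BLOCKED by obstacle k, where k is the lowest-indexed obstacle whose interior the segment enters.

Obstacle 1 [(15,2) (24,3) (19,8)]:
  edge (15,2)–(24,3): clear
  edge (24,3)–(19,8): clear
  edge (19,8)–(15,2): clear
  midpoint (10,21/2) outside
  → clear
Obstacle 2 [(0,0) (10,1) (8,7) (0,10)]:
  edge (0,0)–(10,1): clear
  edge (10,1)–(8,7): clear
  edge (8,7)–(0,10): clear
  edge (0,10)–(0,0): clear
  midpoint (10,21/2) outside
  → clear
Obstacle 3 [(0,16) (1,14) (9,21)]:
  edge (0,16)–(1,14): clear
  edge (1,14)–(9,21): clear
  edge (9,21)–(0,16): clear
  midpoint (10,21/2) outside
  → clear

FREE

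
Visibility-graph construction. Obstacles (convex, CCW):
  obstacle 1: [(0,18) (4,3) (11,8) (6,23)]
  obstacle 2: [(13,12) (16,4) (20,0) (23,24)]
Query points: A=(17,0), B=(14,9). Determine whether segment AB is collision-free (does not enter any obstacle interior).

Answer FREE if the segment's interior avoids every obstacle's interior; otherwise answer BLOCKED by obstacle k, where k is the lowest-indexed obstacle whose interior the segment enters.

Obstacle 1 [(0,18) (4,3) (11,8) (6,23)]:
  edge (0,18)–(4,3): clear
  edge (4,3)–(11,8): clear
  edge (11,8)–(6,23): clear
  edge (6,23)–(0,18): clear
  midpoint (31/2,9/2) outside
  → clear
Obstacle 2 [(13,12) (16,4) (20,0) (23,24)]:
  edge (13,12)–(16,4): clear
  edge (16,4)–(20,0): clear
  edge (20,0)–(23,24): clear
  edge (23,24)–(13,12): clear
  midpoint (31/2,9/2) outside
  → clear

FREE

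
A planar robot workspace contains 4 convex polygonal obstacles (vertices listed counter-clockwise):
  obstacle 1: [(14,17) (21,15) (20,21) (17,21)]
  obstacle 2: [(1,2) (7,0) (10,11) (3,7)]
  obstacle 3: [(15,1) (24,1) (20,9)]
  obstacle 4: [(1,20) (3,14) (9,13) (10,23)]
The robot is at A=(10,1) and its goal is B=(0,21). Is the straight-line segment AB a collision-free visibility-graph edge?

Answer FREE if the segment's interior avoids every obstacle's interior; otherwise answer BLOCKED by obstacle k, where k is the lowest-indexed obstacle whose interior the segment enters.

BLOCKED by obstacle 2

Obstacle 1 [(14,17) (21,15) (20,21) (17,21)]:
  edge (14,17)–(21,15): clear
  edge (21,15)–(20,21): clear
  edge (20,21)–(17,21): clear
  edge (17,21)–(14,17): clear
  midpoint (5,11) outside
  → clear
Obstacle 2 [(1,2) (7,0) (10,11) (3,7)]:
  edge (1,2)–(7,0): clear
  edge (7,0)–(10,11): crosses AB
  edge (10,11)–(3,7): crosses AB
  edge (3,7)–(1,2): clear
  → BLOCKED
Obstacle 3 [(15,1) (24,1) (20,9)]:
  edge (15,1)–(24,1): clear
  edge (24,1)–(20,9): clear
  edge (20,9)–(15,1): clear
  midpoint (5,11) outside
  → clear
Obstacle 4 [(1,20) (3,14) (9,13) (10,23)]:
  edge (1,20)–(3,14): crosses AB
  edge (3,14)–(9,13): crosses AB
  edge (9,13)–(10,23): clear
  edge (10,23)–(1,20): clear
  → BLOCKED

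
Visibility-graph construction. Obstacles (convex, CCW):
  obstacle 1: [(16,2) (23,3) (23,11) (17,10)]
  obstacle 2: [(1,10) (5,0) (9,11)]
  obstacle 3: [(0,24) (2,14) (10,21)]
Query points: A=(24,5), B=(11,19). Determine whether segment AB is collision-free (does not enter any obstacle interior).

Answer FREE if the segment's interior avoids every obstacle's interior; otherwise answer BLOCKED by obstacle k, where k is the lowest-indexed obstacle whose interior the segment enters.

Obstacle 1 [(16,2) (23,3) (23,11) (17,10)]:
  edge (16,2)–(23,3): clear
  edge (23,3)–(23,11): crosses AB
  edge (23,11)–(17,10): crosses AB
  edge (17,10)–(16,2): clear
  → BLOCKED
Obstacle 2 [(1,10) (5,0) (9,11)]:
  edge (1,10)–(5,0): clear
  edge (5,0)–(9,11): clear
  edge (9,11)–(1,10): clear
  midpoint (35/2,12) outside
  → clear
Obstacle 3 [(0,24) (2,14) (10,21)]:
  edge (0,24)–(2,14): clear
  edge (2,14)–(10,21): clear
  edge (10,21)–(0,24): clear
  midpoint (35/2,12) outside
  → clear

BLOCKED by obstacle 1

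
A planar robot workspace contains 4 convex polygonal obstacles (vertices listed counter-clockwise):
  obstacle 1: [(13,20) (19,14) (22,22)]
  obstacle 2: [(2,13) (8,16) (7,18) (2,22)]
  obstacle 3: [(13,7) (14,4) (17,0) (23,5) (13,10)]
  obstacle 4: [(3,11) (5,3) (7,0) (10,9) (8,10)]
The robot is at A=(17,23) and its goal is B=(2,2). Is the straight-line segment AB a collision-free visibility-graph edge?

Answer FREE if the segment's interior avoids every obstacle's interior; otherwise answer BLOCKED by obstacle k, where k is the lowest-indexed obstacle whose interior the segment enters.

BLOCKED by obstacle 1

Obstacle 1 [(13,20) (19,14) (22,22)]:
  edge (13,20)–(19,14): crosses AB
  edge (19,14)–(22,22): clear
  edge (22,22)–(13,20): crosses AB
  → BLOCKED
Obstacle 2 [(2,13) (8,16) (7,18) (2,22)]:
  edge (2,13)–(8,16): clear
  edge (8,16)–(7,18): clear
  edge (7,18)–(2,22): clear
  edge (2,22)–(2,13): clear
  midpoint (19/2,25/2) outside
  → clear
Obstacle 3 [(13,7) (14,4) (17,0) (23,5) (13,10)]:
  edge (13,7)–(14,4): clear
  edge (14,4)–(17,0): clear
  edge (17,0)–(23,5): clear
  edge (23,5)–(13,10): clear
  edge (13,10)–(13,7): clear
  midpoint (19/2,25/2) outside
  → clear
Obstacle 4 [(3,11) (5,3) (7,0) (10,9) (8,10)]:
  edge (3,11)–(5,3): crosses AB
  edge (5,3)–(7,0): clear
  edge (7,0)–(10,9): clear
  edge (10,9)–(8,10): clear
  edge (8,10)–(3,11): crosses AB
  → BLOCKED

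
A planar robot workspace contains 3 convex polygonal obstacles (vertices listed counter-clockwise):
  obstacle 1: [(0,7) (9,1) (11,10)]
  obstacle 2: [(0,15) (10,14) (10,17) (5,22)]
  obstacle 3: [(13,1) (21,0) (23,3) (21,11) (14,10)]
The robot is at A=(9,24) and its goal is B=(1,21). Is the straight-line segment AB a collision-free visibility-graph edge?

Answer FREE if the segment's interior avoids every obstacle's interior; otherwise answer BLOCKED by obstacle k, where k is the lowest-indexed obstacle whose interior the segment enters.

FREE

Obstacle 1 [(0,7) (9,1) (11,10)]:
  edge (0,7)–(9,1): clear
  edge (9,1)–(11,10): clear
  edge (11,10)–(0,7): clear
  midpoint (5,45/2) outside
  → clear
Obstacle 2 [(0,15) (10,14) (10,17) (5,22)]:
  edge (0,15)–(10,14): clear
  edge (10,14)–(10,17): clear
  edge (10,17)–(5,22): clear
  edge (5,22)–(0,15): clear
  midpoint (5,45/2) outside
  → clear
Obstacle 3 [(13,1) (21,0) (23,3) (21,11) (14,10)]:
  edge (13,1)–(21,0): clear
  edge (21,0)–(23,3): clear
  edge (23,3)–(21,11): clear
  edge (21,11)–(14,10): clear
  edge (14,10)–(13,1): clear
  midpoint (5,45/2) outside
  → clear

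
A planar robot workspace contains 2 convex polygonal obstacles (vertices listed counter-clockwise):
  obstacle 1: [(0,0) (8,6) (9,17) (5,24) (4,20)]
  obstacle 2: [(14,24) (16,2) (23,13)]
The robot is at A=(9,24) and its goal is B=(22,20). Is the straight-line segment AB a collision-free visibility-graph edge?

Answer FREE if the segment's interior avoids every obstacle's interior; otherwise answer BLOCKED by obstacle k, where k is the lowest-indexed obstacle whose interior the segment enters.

BLOCKED by obstacle 2

Obstacle 1 [(0,0) (8,6) (9,17) (5,24) (4,20)]:
  edge (0,0)–(8,6): clear
  edge (8,6)–(9,17): clear
  edge (9,17)–(5,24): clear
  edge (5,24)–(4,20): clear
  edge (4,20)–(0,0): clear
  midpoint (31/2,22) outside
  → clear
Obstacle 2 [(14,24) (16,2) (23,13)]:
  edge (14,24)–(16,2): crosses AB
  edge (16,2)–(23,13): clear
  edge (23,13)–(14,24): crosses AB
  → BLOCKED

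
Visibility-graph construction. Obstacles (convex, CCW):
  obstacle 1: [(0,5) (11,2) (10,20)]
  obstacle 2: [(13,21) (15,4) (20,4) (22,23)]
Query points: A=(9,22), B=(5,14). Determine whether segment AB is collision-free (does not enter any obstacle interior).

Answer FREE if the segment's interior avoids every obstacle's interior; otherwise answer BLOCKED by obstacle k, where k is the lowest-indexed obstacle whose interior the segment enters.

Obstacle 1 [(0,5) (11,2) (10,20)]:
  edge (0,5)–(11,2): clear
  edge (11,2)–(10,20): clear
  edge (10,20)–(0,5): clear
  midpoint (7,18) outside
  → clear
Obstacle 2 [(13,21) (15,4) (20,4) (22,23)]:
  edge (13,21)–(15,4): clear
  edge (15,4)–(20,4): clear
  edge (20,4)–(22,23): clear
  edge (22,23)–(13,21): clear
  midpoint (7,18) outside
  → clear

FREE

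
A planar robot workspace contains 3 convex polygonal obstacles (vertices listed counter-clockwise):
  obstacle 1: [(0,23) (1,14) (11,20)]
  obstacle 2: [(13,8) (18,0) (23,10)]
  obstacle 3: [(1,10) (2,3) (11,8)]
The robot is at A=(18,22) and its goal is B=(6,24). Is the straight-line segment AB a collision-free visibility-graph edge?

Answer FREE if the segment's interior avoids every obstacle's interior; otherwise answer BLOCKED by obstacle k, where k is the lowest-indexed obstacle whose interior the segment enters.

Obstacle 1 [(0,23) (1,14) (11,20)]:
  edge (0,23)–(1,14): clear
  edge (1,14)–(11,20): clear
  edge (11,20)–(0,23): clear
  midpoint (12,23) outside
  → clear
Obstacle 2 [(13,8) (18,0) (23,10)]:
  edge (13,8)–(18,0): clear
  edge (18,0)–(23,10): clear
  edge (23,10)–(13,8): clear
  midpoint (12,23) outside
  → clear
Obstacle 3 [(1,10) (2,3) (11,8)]:
  edge (1,10)–(2,3): clear
  edge (2,3)–(11,8): clear
  edge (11,8)–(1,10): clear
  midpoint (12,23) outside
  → clear

FREE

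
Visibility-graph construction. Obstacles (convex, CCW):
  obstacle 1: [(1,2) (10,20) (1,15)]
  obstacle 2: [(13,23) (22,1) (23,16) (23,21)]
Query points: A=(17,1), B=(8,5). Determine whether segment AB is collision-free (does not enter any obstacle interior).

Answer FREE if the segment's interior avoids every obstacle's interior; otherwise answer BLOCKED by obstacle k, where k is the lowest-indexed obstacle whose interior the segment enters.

Obstacle 1 [(1,2) (10,20) (1,15)]:
  edge (1,2)–(10,20): clear
  edge (10,20)–(1,15): clear
  edge (1,15)–(1,2): clear
  midpoint (25/2,3) outside
  → clear
Obstacle 2 [(13,23) (22,1) (23,16) (23,21)]:
  edge (13,23)–(22,1): clear
  edge (22,1)–(23,16): clear
  edge (23,16)–(23,21): clear
  edge (23,21)–(13,23): clear
  midpoint (25/2,3) outside
  → clear

FREE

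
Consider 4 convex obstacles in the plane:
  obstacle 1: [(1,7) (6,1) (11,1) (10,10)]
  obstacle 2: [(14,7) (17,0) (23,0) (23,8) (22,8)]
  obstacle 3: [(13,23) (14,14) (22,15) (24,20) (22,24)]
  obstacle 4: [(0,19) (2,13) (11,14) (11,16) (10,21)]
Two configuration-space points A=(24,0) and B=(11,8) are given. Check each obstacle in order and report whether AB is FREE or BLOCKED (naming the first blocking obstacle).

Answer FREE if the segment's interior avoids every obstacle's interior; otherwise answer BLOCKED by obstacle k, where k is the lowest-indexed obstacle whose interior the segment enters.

BLOCKED by obstacle 2

Obstacle 1 [(1,7) (6,1) (11,1) (10,10)]:
  edge (1,7)–(6,1): clear
  edge (6,1)–(11,1): clear
  edge (11,1)–(10,10): clear
  edge (10,10)–(1,7): clear
  midpoint (35/2,4) outside
  → clear
Obstacle 2 [(14,7) (17,0) (23,0) (23,8) (22,8)]:
  edge (14,7)–(17,0): crosses AB
  edge (17,0)–(23,0): clear
  edge (23,0)–(23,8): crosses AB
  edge (23,8)–(22,8): clear
  edge (22,8)–(14,7): clear
  → BLOCKED
Obstacle 3 [(13,23) (14,14) (22,15) (24,20) (22,24)]:
  edge (13,23)–(14,14): clear
  edge (14,14)–(22,15): clear
  edge (22,15)–(24,20): clear
  edge (24,20)–(22,24): clear
  edge (22,24)–(13,23): clear
  midpoint (35/2,4) outside
  → clear
Obstacle 4 [(0,19) (2,13) (11,14) (11,16) (10,21)]:
  edge (0,19)–(2,13): clear
  edge (2,13)–(11,14): clear
  edge (11,14)–(11,16): clear
  edge (11,16)–(10,21): clear
  edge (10,21)–(0,19): clear
  midpoint (35/2,4) outside
  → clear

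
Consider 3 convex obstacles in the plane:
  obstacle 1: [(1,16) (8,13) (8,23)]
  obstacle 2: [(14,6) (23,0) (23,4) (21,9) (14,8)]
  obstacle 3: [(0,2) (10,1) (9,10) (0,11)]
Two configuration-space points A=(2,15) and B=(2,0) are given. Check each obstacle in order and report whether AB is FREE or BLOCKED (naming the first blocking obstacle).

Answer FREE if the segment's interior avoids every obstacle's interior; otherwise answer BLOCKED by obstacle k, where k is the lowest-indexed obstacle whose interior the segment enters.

Obstacle 1 [(1,16) (8,13) (8,23)]:
  edge (1,16)–(8,13): clear
  edge (8,13)–(8,23): clear
  edge (8,23)–(1,16): clear
  midpoint (2,15/2) outside
  → clear
Obstacle 2 [(14,6) (23,0) (23,4) (21,9) (14,8)]:
  edge (14,6)–(23,0): clear
  edge (23,0)–(23,4): clear
  edge (23,4)–(21,9): clear
  edge (21,9)–(14,8): clear
  edge (14,8)–(14,6): clear
  midpoint (2,15/2) outside
  → clear
Obstacle 3 [(0,2) (10,1) (9,10) (0,11)]:
  edge (0,2)–(10,1): crosses AB
  edge (10,1)–(9,10): clear
  edge (9,10)–(0,11): crosses AB
  edge (0,11)–(0,2): clear
  → BLOCKED

BLOCKED by obstacle 3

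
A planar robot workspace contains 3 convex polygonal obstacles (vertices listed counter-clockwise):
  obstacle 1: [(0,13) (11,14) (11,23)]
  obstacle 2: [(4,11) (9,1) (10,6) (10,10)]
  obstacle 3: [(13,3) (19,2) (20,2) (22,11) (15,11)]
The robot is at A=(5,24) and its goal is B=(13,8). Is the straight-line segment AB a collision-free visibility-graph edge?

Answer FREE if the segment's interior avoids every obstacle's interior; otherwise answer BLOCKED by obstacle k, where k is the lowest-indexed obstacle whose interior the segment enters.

BLOCKED by obstacle 1

Obstacle 1 [(0,13) (11,14) (11,23)]:
  edge (0,13)–(11,14): crosses AB
  edge (11,14)–(11,23): clear
  edge (11,23)–(0,13): crosses AB
  → BLOCKED
Obstacle 2 [(4,11) (9,1) (10,6) (10,10)]:
  edge (4,11)–(9,1): clear
  edge (9,1)–(10,6): clear
  edge (10,6)–(10,10): clear
  edge (10,10)–(4,11): clear
  midpoint (9,16) outside
  → clear
Obstacle 3 [(13,3) (19,2) (20,2) (22,11) (15,11)]:
  edge (13,3)–(19,2): clear
  edge (19,2)–(20,2): clear
  edge (20,2)–(22,11): clear
  edge (22,11)–(15,11): clear
  edge (15,11)–(13,3): clear
  midpoint (9,16) outside
  → clear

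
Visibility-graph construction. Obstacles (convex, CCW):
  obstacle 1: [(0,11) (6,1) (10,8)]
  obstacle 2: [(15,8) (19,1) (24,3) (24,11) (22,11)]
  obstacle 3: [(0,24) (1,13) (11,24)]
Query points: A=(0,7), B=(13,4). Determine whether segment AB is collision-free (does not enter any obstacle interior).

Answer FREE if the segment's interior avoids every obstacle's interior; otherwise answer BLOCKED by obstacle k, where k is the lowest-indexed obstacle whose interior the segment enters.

Obstacle 1 [(0,11) (6,1) (10,8)]:
  edge (0,11)–(6,1): crosses AB
  edge (6,1)–(10,8): crosses AB
  edge (10,8)–(0,11): clear
  → BLOCKED
Obstacle 2 [(15,8) (19,1) (24,3) (24,11) (22,11)]:
  edge (15,8)–(19,1): clear
  edge (19,1)–(24,3): clear
  edge (24,3)–(24,11): clear
  edge (24,11)–(22,11): clear
  edge (22,11)–(15,8): clear
  midpoint (13/2,11/2) outside
  → clear
Obstacle 3 [(0,24) (1,13) (11,24)]:
  edge (0,24)–(1,13): clear
  edge (1,13)–(11,24): clear
  edge (11,24)–(0,24): clear
  midpoint (13/2,11/2) outside
  → clear

BLOCKED by obstacle 1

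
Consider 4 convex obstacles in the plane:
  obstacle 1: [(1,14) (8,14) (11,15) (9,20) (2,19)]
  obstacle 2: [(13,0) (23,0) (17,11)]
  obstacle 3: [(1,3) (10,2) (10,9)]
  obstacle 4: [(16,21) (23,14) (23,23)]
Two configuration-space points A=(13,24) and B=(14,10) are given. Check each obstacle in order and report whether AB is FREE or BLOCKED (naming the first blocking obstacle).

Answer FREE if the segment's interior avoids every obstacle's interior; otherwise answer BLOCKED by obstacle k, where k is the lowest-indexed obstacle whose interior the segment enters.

Obstacle 1 [(1,14) (8,14) (11,15) (9,20) (2,19)]:
  edge (1,14)–(8,14): clear
  edge (8,14)–(11,15): clear
  edge (11,15)–(9,20): clear
  edge (9,20)–(2,19): clear
  edge (2,19)–(1,14): clear
  midpoint (27/2,17) outside
  → clear
Obstacle 2 [(13,0) (23,0) (17,11)]:
  edge (13,0)–(23,0): clear
  edge (23,0)–(17,11): clear
  edge (17,11)–(13,0): clear
  midpoint (27/2,17) outside
  → clear
Obstacle 3 [(1,3) (10,2) (10,9)]:
  edge (1,3)–(10,2): clear
  edge (10,2)–(10,9): clear
  edge (10,9)–(1,3): clear
  midpoint (27/2,17) outside
  → clear
Obstacle 4 [(16,21) (23,14) (23,23)]:
  edge (16,21)–(23,14): clear
  edge (23,14)–(23,23): clear
  edge (23,23)–(16,21): clear
  midpoint (27/2,17) outside
  → clear

FREE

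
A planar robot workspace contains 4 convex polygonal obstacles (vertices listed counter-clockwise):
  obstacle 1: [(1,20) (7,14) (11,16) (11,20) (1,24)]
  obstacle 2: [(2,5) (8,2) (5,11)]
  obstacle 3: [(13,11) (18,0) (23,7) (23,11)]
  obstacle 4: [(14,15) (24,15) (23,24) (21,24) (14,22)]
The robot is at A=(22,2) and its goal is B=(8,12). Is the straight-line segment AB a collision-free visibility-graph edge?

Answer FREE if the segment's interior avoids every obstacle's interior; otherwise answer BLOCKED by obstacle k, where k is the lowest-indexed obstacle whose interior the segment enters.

BLOCKED by obstacle 3

Obstacle 1 [(1,20) (7,14) (11,16) (11,20) (1,24)]:
  edge (1,20)–(7,14): clear
  edge (7,14)–(11,16): clear
  edge (11,16)–(11,20): clear
  edge (11,20)–(1,24): clear
  edge (1,24)–(1,20): clear
  midpoint (15,7) outside
  → clear
Obstacle 2 [(2,5) (8,2) (5,11)]:
  edge (2,5)–(8,2): clear
  edge (8,2)–(5,11): clear
  edge (5,11)–(2,5): clear
  midpoint (15,7) outside
  → clear
Obstacle 3 [(13,11) (18,0) (23,7) (23,11)]:
  edge (13,11)–(18,0): crosses AB
  edge (18,0)–(23,7): crosses AB
  edge (23,7)–(23,11): clear
  edge (23,11)–(13,11): clear
  → BLOCKED
Obstacle 4 [(14,15) (24,15) (23,24) (21,24) (14,22)]:
  edge (14,15)–(24,15): clear
  edge (24,15)–(23,24): clear
  edge (23,24)–(21,24): clear
  edge (21,24)–(14,22): clear
  edge (14,22)–(14,15): clear
  midpoint (15,7) outside
  → clear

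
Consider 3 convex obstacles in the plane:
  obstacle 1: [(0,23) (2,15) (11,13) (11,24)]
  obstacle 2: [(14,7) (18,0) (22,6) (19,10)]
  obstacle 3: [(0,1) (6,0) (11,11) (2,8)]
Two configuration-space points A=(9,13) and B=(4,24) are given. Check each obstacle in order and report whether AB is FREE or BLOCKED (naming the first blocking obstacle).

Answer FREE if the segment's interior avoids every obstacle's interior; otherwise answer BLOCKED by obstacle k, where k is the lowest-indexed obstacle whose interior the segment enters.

Obstacle 1 [(0,23) (2,15) (11,13) (11,24)]:
  edge (0,23)–(2,15): clear
  edge (2,15)–(11,13): crosses AB
  edge (11,13)–(11,24): clear
  edge (11,24)–(0,23): crosses AB
  → BLOCKED
Obstacle 2 [(14,7) (18,0) (22,6) (19,10)]:
  edge (14,7)–(18,0): clear
  edge (18,0)–(22,6): clear
  edge (22,6)–(19,10): clear
  edge (19,10)–(14,7): clear
  midpoint (13/2,37/2) outside
  → clear
Obstacle 3 [(0,1) (6,0) (11,11) (2,8)]:
  edge (0,1)–(6,0): clear
  edge (6,0)–(11,11): clear
  edge (11,11)–(2,8): clear
  edge (2,8)–(0,1): clear
  midpoint (13/2,37/2) outside
  → clear

BLOCKED by obstacle 1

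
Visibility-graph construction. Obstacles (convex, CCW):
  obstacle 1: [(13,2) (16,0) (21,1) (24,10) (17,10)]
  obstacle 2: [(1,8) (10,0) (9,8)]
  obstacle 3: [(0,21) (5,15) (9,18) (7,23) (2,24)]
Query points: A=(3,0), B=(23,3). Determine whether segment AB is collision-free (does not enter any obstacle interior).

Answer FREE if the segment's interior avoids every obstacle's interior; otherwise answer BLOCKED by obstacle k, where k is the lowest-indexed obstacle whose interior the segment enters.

Obstacle 1 [(13,2) (16,0) (21,1) (24,10) (17,10)]:
  edge (13,2)–(16,0): crosses AB
  edge (16,0)–(21,1): clear
  edge (21,1)–(24,10): crosses AB
  edge (24,10)–(17,10): clear
  edge (17,10)–(13,2): clear
  → BLOCKED
Obstacle 2 [(1,8) (10,0) (9,8)]:
  edge (1,8)–(10,0): crosses AB
  edge (10,0)–(9,8): crosses AB
  edge (9,8)–(1,8): clear
  → BLOCKED
Obstacle 3 [(0,21) (5,15) (9,18) (7,23) (2,24)]:
  edge (0,21)–(5,15): clear
  edge (5,15)–(9,18): clear
  edge (9,18)–(7,23): clear
  edge (7,23)–(2,24): clear
  edge (2,24)–(0,21): clear
  midpoint (13,3/2) outside
  → clear

BLOCKED by obstacle 1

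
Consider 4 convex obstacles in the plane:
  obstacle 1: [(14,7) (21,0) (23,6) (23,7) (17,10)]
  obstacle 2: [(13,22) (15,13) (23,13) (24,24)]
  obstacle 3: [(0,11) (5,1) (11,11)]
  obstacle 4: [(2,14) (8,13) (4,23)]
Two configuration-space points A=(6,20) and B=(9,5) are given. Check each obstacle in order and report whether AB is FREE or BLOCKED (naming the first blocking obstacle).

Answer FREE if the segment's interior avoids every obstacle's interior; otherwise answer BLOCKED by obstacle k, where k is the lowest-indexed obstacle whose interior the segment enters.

BLOCKED by obstacle 3

Obstacle 1 [(14,7) (21,0) (23,6) (23,7) (17,10)]:
  edge (14,7)–(21,0): clear
  edge (21,0)–(23,6): clear
  edge (23,6)–(23,7): clear
  edge (23,7)–(17,10): clear
  edge (17,10)–(14,7): clear
  midpoint (15/2,25/2) outside
  → clear
Obstacle 2 [(13,22) (15,13) (23,13) (24,24)]:
  edge (13,22)–(15,13): clear
  edge (15,13)–(23,13): clear
  edge (23,13)–(24,24): clear
  edge (24,24)–(13,22): clear
  midpoint (15/2,25/2) outside
  → clear
Obstacle 3 [(0,11) (5,1) (11,11)]:
  edge (0,11)–(5,1): clear
  edge (5,1)–(11,11): crosses AB
  edge (11,11)–(0,11): crosses AB
  → BLOCKED
Obstacle 4 [(2,14) (8,13) (4,23)]:
  edge (2,14)–(8,13): crosses AB
  edge (8,13)–(4,23): crosses AB
  edge (4,23)–(2,14): clear
  → BLOCKED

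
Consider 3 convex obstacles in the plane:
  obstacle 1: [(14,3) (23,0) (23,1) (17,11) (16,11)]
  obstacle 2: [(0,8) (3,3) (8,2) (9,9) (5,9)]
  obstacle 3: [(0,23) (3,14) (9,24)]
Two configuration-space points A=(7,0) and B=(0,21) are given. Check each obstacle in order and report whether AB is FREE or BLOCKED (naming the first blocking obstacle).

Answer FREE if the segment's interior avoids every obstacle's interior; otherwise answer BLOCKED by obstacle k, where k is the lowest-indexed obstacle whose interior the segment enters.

BLOCKED by obstacle 2

Obstacle 1 [(14,3) (23,0) (23,1) (17,11) (16,11)]:
  edge (14,3)–(23,0): clear
  edge (23,0)–(23,1): clear
  edge (23,1)–(17,11): clear
  edge (17,11)–(16,11): clear
  edge (16,11)–(14,3): clear
  midpoint (7/2,21/2) outside
  → clear
Obstacle 2 [(0,8) (3,3) (8,2) (9,9) (5,9)]:
  edge (0,8)–(3,3): clear
  edge (3,3)–(8,2): crosses AB
  edge (8,2)–(9,9): clear
  edge (9,9)–(5,9): clear
  edge (5,9)–(0,8): crosses AB
  → BLOCKED
Obstacle 3 [(0,23) (3,14) (9,24)]:
  edge (0,23)–(3,14): clear
  edge (3,14)–(9,24): clear
  edge (9,24)–(0,23): clear
  midpoint (7/2,21/2) outside
  → clear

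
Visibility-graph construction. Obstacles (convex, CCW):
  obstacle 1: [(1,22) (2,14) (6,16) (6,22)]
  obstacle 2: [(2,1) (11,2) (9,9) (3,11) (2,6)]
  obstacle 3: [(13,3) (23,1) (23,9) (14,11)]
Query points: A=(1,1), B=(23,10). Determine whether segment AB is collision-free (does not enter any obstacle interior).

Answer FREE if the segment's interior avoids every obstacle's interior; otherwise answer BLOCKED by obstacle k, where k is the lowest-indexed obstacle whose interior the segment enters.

BLOCKED by obstacle 2

Obstacle 1 [(1,22) (2,14) (6,16) (6,22)]:
  edge (1,22)–(2,14): clear
  edge (2,14)–(6,16): clear
  edge (6,16)–(6,22): clear
  edge (6,22)–(1,22): clear
  midpoint (12,11/2) outside
  → clear
Obstacle 2 [(2,1) (11,2) (9,9) (3,11) (2,6)]:
  edge (2,1)–(11,2): clear
  edge (11,2)–(9,9): crosses AB
  edge (9,9)–(3,11): clear
  edge (3,11)–(2,6): clear
  edge (2,6)–(2,1): crosses AB
  → BLOCKED
Obstacle 3 [(13,3) (23,1) (23,9) (14,11)]:
  edge (13,3)–(23,1): clear
  edge (23,1)–(23,9): clear
  edge (23,9)–(14,11): crosses AB
  edge (14,11)–(13,3): crosses AB
  → BLOCKED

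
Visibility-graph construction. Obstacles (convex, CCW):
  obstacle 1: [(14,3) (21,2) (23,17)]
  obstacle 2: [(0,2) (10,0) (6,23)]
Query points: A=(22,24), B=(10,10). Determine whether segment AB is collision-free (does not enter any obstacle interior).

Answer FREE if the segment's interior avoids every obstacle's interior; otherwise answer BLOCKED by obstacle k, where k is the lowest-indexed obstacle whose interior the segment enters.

FREE

Obstacle 1 [(14,3) (21,2) (23,17)]:
  edge (14,3)–(21,2): clear
  edge (21,2)–(23,17): clear
  edge (23,17)–(14,3): clear
  midpoint (16,17) outside
  → clear
Obstacle 2 [(0,2) (10,0) (6,23)]:
  edge (0,2)–(10,0): clear
  edge (10,0)–(6,23): clear
  edge (6,23)–(0,2): clear
  midpoint (16,17) outside
  → clear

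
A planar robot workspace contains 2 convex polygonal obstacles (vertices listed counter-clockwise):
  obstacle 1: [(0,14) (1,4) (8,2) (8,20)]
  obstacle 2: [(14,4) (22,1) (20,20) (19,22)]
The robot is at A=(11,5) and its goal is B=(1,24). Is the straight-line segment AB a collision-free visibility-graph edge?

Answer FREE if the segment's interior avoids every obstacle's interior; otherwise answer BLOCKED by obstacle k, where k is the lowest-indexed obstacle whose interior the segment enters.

BLOCKED by obstacle 1

Obstacle 1 [(0,14) (1,4) (8,2) (8,20)]:
  edge (0,14)–(1,4): clear
  edge (1,4)–(8,2): clear
  edge (8,2)–(8,20): crosses AB
  edge (8,20)–(0,14): crosses AB
  → BLOCKED
Obstacle 2 [(14,4) (22,1) (20,20) (19,22)]:
  edge (14,4)–(22,1): clear
  edge (22,1)–(20,20): clear
  edge (20,20)–(19,22): clear
  edge (19,22)–(14,4): clear
  midpoint (6,29/2) outside
  → clear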